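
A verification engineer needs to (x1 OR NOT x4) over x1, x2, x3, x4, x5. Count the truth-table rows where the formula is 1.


Formula: (x1 OR NOT x4) over 5 vars (32 rows)
Evaluate each row (x1, x2, x3, x4, x5 as bits, MSB first):
  row 0 [00000]: (0 OR NOT 0) -> 1
  row 1 [00001]: (0 OR NOT 0) -> 1
  row 2 [00010]: (0 OR NOT 1) -> 0
  row 3 [00011]: (0 OR NOT 1) -> 0
  row 4 [00100]: (0 OR NOT 0) -> 1
  row 5 [00101]: (0 OR NOT 0) -> 1
  row 6 [00110]: (0 OR NOT 1) -> 0
  row 7 [00111]: (0 OR NOT 1) -> 0
  row 8 [01000]: (0 OR NOT 0) -> 1
  row 9 [01001]: (0 OR NOT 0) -> 1
  row 10 [01010]: (0 OR NOT 1) -> 0
  row 11 [01011]: (0 OR NOT 1) -> 0
  row 12 [01100]: (0 OR NOT 0) -> 1
  row 13 [01101]: (0 OR NOT 0) -> 1
  row 14 [01110]: (0 OR NOT 1) -> 0
  row 15 [01111]: (0 OR NOT 1) -> 0
  row 16 [10000]: (1 OR NOT 0) -> 1
  row 17 [10001]: (1 OR NOT 0) -> 1
  row 18 [10010]: (1 OR NOT 1) -> 1
  row 19 [10011]: (1 OR NOT 1) -> 1
  row 20 [10100]: (1 OR NOT 0) -> 1
  row 21 [10101]: (1 OR NOT 0) -> 1
  row 22 [10110]: (1 OR NOT 1) -> 1
  row 23 [10111]: (1 OR NOT 1) -> 1
  row 24 [11000]: (1 OR NOT 0) -> 1
  row 25 [11001]: (1 OR NOT 0) -> 1
  row 26 [11010]: (1 OR NOT 1) -> 1
  row 27 [11011]: (1 OR NOT 1) -> 1
  row 28 [11100]: (1 OR NOT 0) -> 1
  row 29 [11101]: (1 OR NOT 0) -> 1
  row 30 [11110]: (1 OR NOT 1) -> 1
  row 31 [11111]: (1 OR NOT 1) -> 1
Full result column, 8 rows per line (x1,x2 fixed per line; x3,x4,x5 runs 000..111 left to right):
  rows 0-7 [x1,x2=00]: 11001100  (ones: 4)
  rows 8-15 [x1,x2=01]: 11001100  (ones: 4)
  rows 16-23 [x1,x2=10]: 11111111  (ones: 8)
  rows 24-31 [x1,x2=11]: 11111111  (ones: 8)
Count of 1-rows = 4+4+8+8 = 24

24


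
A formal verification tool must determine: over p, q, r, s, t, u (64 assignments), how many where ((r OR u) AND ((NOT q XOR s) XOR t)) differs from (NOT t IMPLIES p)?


F1 = ((r OR u) AND ((NOT q XOR s) XOR t))
F2 = (NOT t IMPLIES p)
Evaluate both on each of 64 rows (bits = p,q,r,s,t,u):
  row 0 [000000]: F1=0 F2=0 -> 0
  row 1 [000001]: F1=1 F2=0 (differ) -> 1
  row 2 [000010]: F1=0 F2=1 (differ) -> 1
  row 3 [000011]: F1=0 F2=1 (differ) -> 1
  row 4 [000100]: F1=0 F2=0 -> 0
  (every remaining row is evaluated the same way; all 64 results are listed next)
Full result column, 8 rows per line (p,q,r fixed per line; s,t,u runs 000..111 left to right):
  rows 0-7 [p,q,r=000]: 01110010  (ones: 4)
  rows 8-15 [p,q,r=001]: 11110000  (ones: 4)
  rows 16-23 [p,q,r=010]: 00100111  (ones: 4)
  rows 24-31 [p,q,r=011]: 00001111  (ones: 4)
  rows 32-39 [p,q,r=100]: 10111110  (ones: 6)
  rows 40-47 [p,q,r=101]: 00111100  (ones: 4)
  rows 48-55 [p,q,r=110]: 11101011  (ones: 6)
  rows 56-63 [p,q,r=111]: 11000011  (ones: 4)
Disagreements = 4+4+4+4+6+4+6+4 = 36

36


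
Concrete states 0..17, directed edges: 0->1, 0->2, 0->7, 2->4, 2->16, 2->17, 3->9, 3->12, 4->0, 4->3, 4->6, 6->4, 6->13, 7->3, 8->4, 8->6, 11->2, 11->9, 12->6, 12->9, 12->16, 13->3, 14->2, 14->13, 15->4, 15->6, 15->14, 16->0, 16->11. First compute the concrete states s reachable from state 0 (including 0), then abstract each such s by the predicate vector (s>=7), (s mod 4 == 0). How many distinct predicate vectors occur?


BFS from 0:
Concrete reachable: {0, 1, 2, 3, 4, 6, 7, 9, 11, 12, 13, 16, 17}
Abstract via predicates (s>=7), (s mod 4 == 0):
  (0,0) <- {1, 2, 3, 6}
  (0,1) <- {0, 4}
  (1,0) <- {7, 9, 11, 13, 17}
  (1,1) <- {12, 16}
Distinct abstract states = 4

4


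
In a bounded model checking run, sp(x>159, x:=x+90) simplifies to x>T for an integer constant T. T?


Formula: sp(P, x:=E) = exists old_x. (x = E[old_x/x]) AND P[old_x/x] (old_x is the value of x before the assignment; eliminate old_x by solving x = E[old_x/x] for old_x)
Step 1: Precondition P: x>159, i.e. old_x > 159
Step 2: Assignment gives x = old_x + 90, so old_x = x - 90
Step 3: Substitute into P: x - 90 > 159
Step 4: Simplify: x > 159+90 = 249

249


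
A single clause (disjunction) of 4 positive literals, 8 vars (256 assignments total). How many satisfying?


Step 1: Total=2^8=256
Step 2: Unsat when all 4 false: 2^4=16
Step 3: Sat=256-16=240

240


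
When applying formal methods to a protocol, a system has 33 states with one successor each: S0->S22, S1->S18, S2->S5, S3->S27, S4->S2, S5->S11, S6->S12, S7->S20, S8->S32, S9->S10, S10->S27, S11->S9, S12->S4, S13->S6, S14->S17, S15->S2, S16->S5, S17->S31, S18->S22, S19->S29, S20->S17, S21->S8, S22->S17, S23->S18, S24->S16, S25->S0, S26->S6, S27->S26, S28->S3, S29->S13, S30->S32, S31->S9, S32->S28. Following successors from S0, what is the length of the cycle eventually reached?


Trace from S0 until a state repeats:
  S0 -> S22 -> S17 -> S31 -> S9 -> S10 -> S27 -> S26 -> S6 -> S12 -> S4 -> S2 -> S5 -> S11 -> S9
S9 first seen at step 4, revisited at step 14.
Cycle length = 14 - 4 = 10

10


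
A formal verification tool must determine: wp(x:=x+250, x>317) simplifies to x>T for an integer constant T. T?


Formula: wp(x:=E, P) = P[E/x] (substitute E for x in postcondition)
Step 1: Postcondition: x>317
Step 2: Substitute x+250 for x: x+250>317
Step 3: Solve for x: x > 317-250 = 67

67


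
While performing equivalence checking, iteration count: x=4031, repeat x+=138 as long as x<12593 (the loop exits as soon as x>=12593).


Step 1: x goes from 4031 toward 12593 by 138; the body runs while x<12593, so iterations = ceil((bound-start)/step)
Step 2: Distance=8562
Step 3: ceil(8562/138)=63

63


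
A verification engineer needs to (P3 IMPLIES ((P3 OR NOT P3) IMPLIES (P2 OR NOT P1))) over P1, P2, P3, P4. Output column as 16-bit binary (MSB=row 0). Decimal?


Formula: (P3 IMPLIES ((P3 OR NOT P3) IMPLIES (P2 OR NOT P1))) over P1, P2, P3, P4 (16 rows)
Evaluate each row (bits = P1,P2,P3,P4, MSB first):
  row 0 [0000]: (0 IMPLIES ((0 OR NOT 0) IMPLIES (0 OR NOT 0))) -> 1
  row 1 [0001]: (0 IMPLIES ((0 OR NOT 0) IMPLIES (0 OR NOT 0))) -> 1
  row 2 [0010]: (1 IMPLIES ((1 OR NOT 1) IMPLIES (0 OR NOT 0))) -> 1
  row 3 [0011]: (1 IMPLIES ((1 OR NOT 1) IMPLIES (0 OR NOT 0))) -> 1
  row 4 [0100]: (0 IMPLIES ((0 OR NOT 0) IMPLIES (1 OR NOT 0))) -> 1
  row 5 [0101]: (0 IMPLIES ((0 OR NOT 0) IMPLIES (1 OR NOT 0))) -> 1
  row 6 [0110]: (1 IMPLIES ((1 OR NOT 1) IMPLIES (1 OR NOT 0))) -> 1
  row 7 [0111]: (1 IMPLIES ((1 OR NOT 1) IMPLIES (1 OR NOT 0))) -> 1
  row 8 [1000]: (0 IMPLIES ((0 OR NOT 0) IMPLIES (0 OR NOT 1))) -> 1
  row 9 [1001]: (0 IMPLIES ((0 OR NOT 0) IMPLIES (0 OR NOT 1))) -> 1
  row 10 [1010]: (1 IMPLIES ((1 OR NOT 1) IMPLIES (0 OR NOT 1))) -> 0
  row 11 [1011]: (1 IMPLIES ((1 OR NOT 1) IMPLIES (0 OR NOT 1))) -> 0
  row 12 [1100]: (0 IMPLIES ((0 OR NOT 0) IMPLIES (1 OR NOT 1))) -> 1
  row 13 [1101]: (0 IMPLIES ((0 OR NOT 0) IMPLIES (1 OR NOT 1))) -> 1
  row 14 [1110]: (1 IMPLIES ((1 OR NOT 1) IMPLIES (1 OR NOT 1))) -> 1
  row 15 [1111]: (1 IMPLIES ((1 OR NOT 1) IMPLIES (1 OR NOT 1))) -> 1
Full result column, 4 rows per line (P1,P2 fixed per line; P3,P4 runs 00..11 left to right):
  rows 0-3 [P1,P2=00]: 1111  = hex F
  rows 4-7 [P1,P2=01]: 1111  = hex F
  rows 8-11 [P1,P2=10]: 1100  = hex C
  rows 12-15 [P1,P2=11]: 1111  = hex F
Output column (row 0 .. row 15) = 1111111111001111
Output column grouped in 4s = 1111 1111 1100 1111 = 0xFFCF
Convert to decimal digit by digit (value = value*16 + digit):
  F -> 15
  15*16 + 15 (F) = 255
  255*16 + 12 (C) = 4092
  4092*16 + 15 (F) = 65487
Decimal = 65487

65487


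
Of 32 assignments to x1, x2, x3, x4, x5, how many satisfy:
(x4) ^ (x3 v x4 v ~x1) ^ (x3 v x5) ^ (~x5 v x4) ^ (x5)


CNF with 5 clauses over 5 vars (32 assignments).
An assignment satisfies CNF iff every clause has >=1 true literal.
Check each row (bits = x1,x2,x3,x4,x5; clause T/F shown):
  row 0 [00000]: clauses=FTFTF -> 0
  row 1 [00001]: clauses=FTTFT -> 0
  row 2 [00010]: clauses=TTFTF -> 0
  row 3 [00011]: clauses=TTTTT -> 1
  row 4 [00100]: clauses=FTTTF -> 0
  row 5 [00101]: clauses=FTTFT -> 0
  row 6 [00110]: clauses=TTTTF -> 0
  row 7 [00111]: clauses=TTTTT -> 1
  row 8 [01000]: clauses=FTFTF -> 0
  row 9 [01001]: clauses=FTTFT -> 0
  row 10 [01010]: clauses=TTFTF -> 0
  row 11 [01011]: clauses=TTTTT -> 1
  row 12 [01100]: clauses=FTTTF -> 0
  row 13 [01101]: clauses=FTTFT -> 0
  row 14 [01110]: clauses=TTTTF -> 0
  row 15 [01111]: clauses=TTTTT -> 1
  row 16 [10000]: clauses=FFFTF -> 0
  row 17 [10001]: clauses=FFTFT -> 0
  row 18 [10010]: clauses=TTFTF -> 0
  row 19 [10011]: clauses=TTTTT -> 1
  row 20 [10100]: clauses=FTTTF -> 0
  row 21 [10101]: clauses=FTTFT -> 0
  row 22 [10110]: clauses=TTTTF -> 0
  row 23 [10111]: clauses=TTTTT -> 1
  row 24 [11000]: clauses=FFFTF -> 0
  row 25 [11001]: clauses=FFTFT -> 0
  row 26 [11010]: clauses=TTFTF -> 0
  row 27 [11011]: clauses=TTTTT -> 1
  row 28 [11100]: clauses=FTTTF -> 0
  row 29 [11101]: clauses=FTTFT -> 0
  row 30 [11110]: clauses=TTTTF -> 0
  row 31 [11111]: clauses=TTTTT -> 1
Full result column, 8 rows per line (x1,x2 fixed per line; x3,x4,x5 runs 000..111 left to right):
  rows 0-7 [x1,x2=00]: 00010001  (ones: 2)
  rows 8-15 [x1,x2=01]: 00010001  (ones: 2)
  rows 16-23 [x1,x2=10]: 00010001  (ones: 2)
  rows 24-31 [x1,x2=11]: 00010001  (ones: 2)
Satisfying assignments = 2+2+2+2 = 8

8


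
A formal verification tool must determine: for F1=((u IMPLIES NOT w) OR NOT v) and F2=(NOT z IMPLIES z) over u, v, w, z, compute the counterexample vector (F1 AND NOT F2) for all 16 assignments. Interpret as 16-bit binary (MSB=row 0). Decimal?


F1 = ((u IMPLIES NOT w) OR NOT v)
F2 = (NOT z IMPLIES z)
Counterexample to F1=>F2 is where F1=1 and F2=0.
Evaluate each row (bits = u,v,w,z, MSB first):
  row 0 [0000]: F1=1 F2=0 -> F1&~F2 -> 1
  row 1 [0001]: F1=1 F2=1 -> F1&~F2 -> 0
  row 2 [0010]: F1=1 F2=0 -> F1&~F2 -> 1
  row 3 [0011]: F1=1 F2=1 -> F1&~F2 -> 0
  row 4 [0100]: F1=1 F2=0 -> F1&~F2 -> 1
  row 5 [0101]: F1=1 F2=1 -> F1&~F2 -> 0
  row 6 [0110]: F1=1 F2=0 -> F1&~F2 -> 1
  row 7 [0111]: F1=1 F2=1 -> F1&~F2 -> 0
  row 8 [1000]: F1=1 F2=0 -> F1&~F2 -> 1
  row 9 [1001]: F1=1 F2=1 -> F1&~F2 -> 0
  row 10 [1010]: F1=1 F2=0 -> F1&~F2 -> 1
  row 11 [1011]: F1=1 F2=1 -> F1&~F2 -> 0
  row 12 [1100]: F1=1 F2=0 -> F1&~F2 -> 1
  row 13 [1101]: F1=1 F2=1 -> F1&~F2 -> 0
  row 14 [1110]: F1=0 F2=0 -> F1&~F2 -> 0
  row 15 [1111]: F1=0 F2=1 -> F1&~F2 -> 0
Full result column, 4 rows per line (u,v fixed per line; w,z runs 00..11 left to right):
  rows 0-3 [u,v=00]: 1010  = hex A
  rows 4-7 [u,v=01]: 1010  = hex A
  rows 8-11 [u,v=10]: 1010  = hex A
  rows 12-15 [u,v=11]: 1000  = hex 8
Counterexample vector (row 0 .. row 15) = 1010101010101000
Output column grouped in 4s = 1010 1010 1010 1000 = 0xAAA8
Convert to decimal digit by digit (value = value*16 + digit):
  A -> 10
  10*16 + 10 (A) = 170
  170*16 + 10 (A) = 2730
  2730*16 + 8 = 43688
Decimal = 43688

43688


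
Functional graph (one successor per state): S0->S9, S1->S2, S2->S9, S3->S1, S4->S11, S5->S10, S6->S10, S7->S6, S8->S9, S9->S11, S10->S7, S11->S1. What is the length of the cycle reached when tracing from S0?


Trace from S0 until a state repeats:
  S0 -> S9 -> S11 -> S1 -> S2 -> S9
S9 first seen at step 1, revisited at step 5.
Cycle length = 5 - 1 = 4

4


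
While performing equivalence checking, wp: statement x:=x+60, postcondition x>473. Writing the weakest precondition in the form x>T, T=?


Formula: wp(x:=E, P) = P[E/x] (substitute E for x in postcondition)
Step 1: Postcondition: x>473
Step 2: Substitute x+60 for x: x+60>473
Step 3: Solve for x: x > 473-60 = 413

413


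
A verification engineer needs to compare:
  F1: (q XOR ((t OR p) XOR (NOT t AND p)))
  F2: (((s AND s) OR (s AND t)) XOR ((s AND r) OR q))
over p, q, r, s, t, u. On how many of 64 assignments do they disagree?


F1 = (q XOR ((t OR p) XOR (NOT t AND p)))
F2 = (((s AND s) OR (s AND t)) XOR ((s AND r) OR q))
Evaluate both on each of 64 rows (bits = p,q,r,s,t,u):
  row 0 [000000]: F1=0 F2=0 -> 0
  row 1 [000001]: F1=0 F2=0 -> 0
  row 2 [000010]: F1=1 F2=0 (differ) -> 1
  row 3 [000011]: F1=1 F2=0 (differ) -> 1
  row 4 [000100]: F1=0 F2=1 (differ) -> 1
  (every remaining row is evaluated the same way; all 64 results are listed next)
Full result column, 8 rows per line (p,q,r fixed per line; s,t,u runs 000..111 left to right):
  rows 0-7 [p,q,r=000]: 00111100  (ones: 4)
  rows 8-15 [p,q,r=001]: 00110011  (ones: 4)
  rows 16-23 [p,q,r=010]: 00111100  (ones: 4)
  rows 24-31 [p,q,r=011]: 00111100  (ones: 4)
  rows 32-39 [p,q,r=100]: 00111100  (ones: 4)
  rows 40-47 [p,q,r=101]: 00110011  (ones: 4)
  rows 48-55 [p,q,r=110]: 00111100  (ones: 4)
  rows 56-63 [p,q,r=111]: 00111100  (ones: 4)
Disagreements = 4+4+4+4+4+4+4+4 = 32

32


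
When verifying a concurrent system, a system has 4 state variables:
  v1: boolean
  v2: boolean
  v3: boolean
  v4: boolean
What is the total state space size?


State space = product of domain sizes of all variables.
Domain sizes:
  v1 (boolean): 2
  v2 (boolean): 2
  v3 (boolean): 2
  v4 (boolean): 2
Product = 2 * 2 * 2 * 2 = 16

16


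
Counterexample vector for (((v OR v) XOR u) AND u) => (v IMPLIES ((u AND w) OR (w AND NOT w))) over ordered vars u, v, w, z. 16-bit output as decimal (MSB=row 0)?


F1 = (((v OR v) XOR u) AND u)
F2 = (v IMPLIES ((u AND w) OR (w AND NOT w)))
Counterexample to F1=>F2 is where F1=1 and F2=0.
Evaluate each row (bits = u,v,w,z, MSB first):
  row 0 [0000]: F1=0 F2=1 -> F1&~F2 -> 0
  row 1 [0001]: F1=0 F2=1 -> F1&~F2 -> 0
  row 2 [0010]: F1=0 F2=1 -> F1&~F2 -> 0
  row 3 [0011]: F1=0 F2=1 -> F1&~F2 -> 0
  row 4 [0100]: F1=0 F2=0 -> F1&~F2 -> 0
  row 5 [0101]: F1=0 F2=0 -> F1&~F2 -> 0
  row 6 [0110]: F1=0 F2=0 -> F1&~F2 -> 0
  row 7 [0111]: F1=0 F2=0 -> F1&~F2 -> 0
  row 8 [1000]: F1=1 F2=1 -> F1&~F2 -> 0
  row 9 [1001]: F1=1 F2=1 -> F1&~F2 -> 0
  row 10 [1010]: F1=1 F2=1 -> F1&~F2 -> 0
  row 11 [1011]: F1=1 F2=1 -> F1&~F2 -> 0
  row 12 [1100]: F1=0 F2=0 -> F1&~F2 -> 0
  row 13 [1101]: F1=0 F2=0 -> F1&~F2 -> 0
  row 14 [1110]: F1=0 F2=1 -> F1&~F2 -> 0
  row 15 [1111]: F1=0 F2=1 -> F1&~F2 -> 0
Full result column, 4 rows per line (u,v fixed per line; w,z runs 00..11 left to right):
  rows 0-3 [u,v=00]: 0000  = hex 0
  rows 4-7 [u,v=01]: 0000  = hex 0
  rows 8-11 [u,v=10]: 0000  = hex 0
  rows 12-15 [u,v=11]: 0000  = hex 0
Counterexample vector (row 0 .. row 15) = 0000000000000000
Output column grouped in 4s = 0000 0000 0000 0000 = 0x0000
Convert to decimal digit by digit (value = value*16 + digit):
  0 -> 0
  0*16 + 0 = 0
  0*16 + 0 = 0
  0*16 + 0 = 0
Decimal = 0

0


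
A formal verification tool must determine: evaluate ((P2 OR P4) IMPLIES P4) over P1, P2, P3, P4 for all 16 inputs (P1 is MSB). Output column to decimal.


Formula: ((P2 OR P4) IMPLIES P4) over P1, P2, P3, P4 (16 rows)
Evaluate each row (bits = P1,P2,P3,P4, MSB first):
  row 0 [0000]: ((0 OR 0) IMPLIES 0) -> 1
  row 1 [0001]: ((0 OR 1) IMPLIES 1) -> 1
  row 2 [0010]: ((0 OR 0) IMPLIES 0) -> 1
  row 3 [0011]: ((0 OR 1) IMPLIES 1) -> 1
  row 4 [0100]: ((1 OR 0) IMPLIES 0) -> 0
  row 5 [0101]: ((1 OR 1) IMPLIES 1) -> 1
  row 6 [0110]: ((1 OR 0) IMPLIES 0) -> 0
  row 7 [0111]: ((1 OR 1) IMPLIES 1) -> 1
  row 8 [1000]: ((0 OR 0) IMPLIES 0) -> 1
  row 9 [1001]: ((0 OR 1) IMPLIES 1) -> 1
  row 10 [1010]: ((0 OR 0) IMPLIES 0) -> 1
  row 11 [1011]: ((0 OR 1) IMPLIES 1) -> 1
  row 12 [1100]: ((1 OR 0) IMPLIES 0) -> 0
  row 13 [1101]: ((1 OR 1) IMPLIES 1) -> 1
  row 14 [1110]: ((1 OR 0) IMPLIES 0) -> 0
  row 15 [1111]: ((1 OR 1) IMPLIES 1) -> 1
Full result column, 4 rows per line (P1,P2 fixed per line; P3,P4 runs 00..11 left to right):
  rows 0-3 [P1,P2=00]: 1111  = hex F
  rows 4-7 [P1,P2=01]: 0101  = hex 5
  rows 8-11 [P1,P2=10]: 1111  = hex F
  rows 12-15 [P1,P2=11]: 0101  = hex 5
Output column (row 0 .. row 15) = 1111010111110101
Output column grouped in 4s = 1111 0101 1111 0101 = 0xF5F5
Convert to decimal digit by digit (value = value*16 + digit):
  F -> 15
  15*16 + 5 = 245
  245*16 + 15 (F) = 3935
  3935*16 + 5 = 62965
Decimal = 62965

62965


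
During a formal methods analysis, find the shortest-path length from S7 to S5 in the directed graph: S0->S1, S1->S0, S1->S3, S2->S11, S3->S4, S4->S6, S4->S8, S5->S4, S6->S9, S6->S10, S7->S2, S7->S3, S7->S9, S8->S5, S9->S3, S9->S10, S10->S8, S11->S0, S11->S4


BFS layer-by-layer from S7:
  dist 0: {S7}
  dist 1: {S2, S3, S9}
  dist 2: {S4, S10, S11}
  dist 3: {S0, S6, S8}
  dist 4: {S1, S5}
  -> S5 reached at distance 4
Shortest path length = 4

4


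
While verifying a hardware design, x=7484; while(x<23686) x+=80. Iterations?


Step 1: x goes from 7484 toward 23686 by 80; the body runs while x<23686, so iterations = ceil((bound-start)/step)
Step 2: Distance=16202
Step 3: ceil(16202/80)=203

203


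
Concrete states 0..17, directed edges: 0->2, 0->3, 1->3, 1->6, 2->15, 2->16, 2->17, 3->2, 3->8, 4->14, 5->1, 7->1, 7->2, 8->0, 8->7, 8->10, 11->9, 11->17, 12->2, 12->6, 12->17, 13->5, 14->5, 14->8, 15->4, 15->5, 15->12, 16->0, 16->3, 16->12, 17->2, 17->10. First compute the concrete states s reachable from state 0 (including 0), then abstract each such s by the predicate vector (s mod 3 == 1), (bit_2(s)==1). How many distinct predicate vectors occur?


BFS from 0:
Concrete reachable: {0, 1, 2, 3, 4, 5, 6, 7, 8, 10, 12, 14, 15, 16, 17}
Abstract via predicates (s mod 3 == 1), (bit_2(s)==1):
  (0,0) <- {0, 2, 3, 8, 17}
  (0,1) <- {5, 6, 12, 14, 15}
  (1,0) <- {1, 10, 16}
  (1,1) <- {4, 7}
Distinct abstract states = 4

4


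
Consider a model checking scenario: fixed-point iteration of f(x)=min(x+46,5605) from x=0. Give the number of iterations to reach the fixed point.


Step 1: x=0, cap=5605, increment=46
Step 2: x grows by 46 each step until capped at 5605; fixed point is x=5605
Step 3: iterations = ceil(5605/46) = 122

122


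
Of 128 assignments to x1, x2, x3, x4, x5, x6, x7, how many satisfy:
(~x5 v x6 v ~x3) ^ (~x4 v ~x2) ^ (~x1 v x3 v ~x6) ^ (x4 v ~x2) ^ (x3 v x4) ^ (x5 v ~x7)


CNF with 6 clauses over 7 vars (128 assignments).
An assignment satisfies CNF iff every clause has >=1 true literal.
Check each row (bits = x1,x2,x3,x4,x5,x6,x7; clause T/F shown):
  row 0 [0000000]: clauses=TTTTFT -> 0
  row 1 [0000001]: clauses=TTTTFF -> 0
  row 2 [0000010]: clauses=TTTTFT -> 0
  row 3 [0000011]: clauses=TTTTFF -> 0
  row 4 [0000100]: clauses=TTTTFT -> 0
  (every remaining row is evaluated the same way; all 128 results are listed next)
Full result column, 8 rows per line (x1,x2,x3,x4 fixed per line; x5,x6,x7 runs 000..111 left to right):
  rows 0-7 [x1,x2,x3,x4=0000]: 00000000  (ones: 0)
  rows 8-15 [x1,x2,x3,x4=0001]: 10101111  (ones: 6)
  rows 16-23 [x1,x2,x3,x4=0010]: 10100011  (ones: 4)
  rows 24-31 [x1,x2,x3,x4=0011]: 10100011  (ones: 4)
  rows 32-39 [x1,x2,x3,x4=0100]: 00000000  (ones: 0)
  rows 40-47 [x1,x2,x3,x4=0101]: 00000000  (ones: 0)
  rows 48-55 [x1,x2,x3,x4=0110]: 00000000  (ones: 0)
  rows 56-63 [x1,x2,x3,x4=0111]: 00000000  (ones: 0)
  rows 64-71 [x1,x2,x3,x4=1000]: 00000000  (ones: 0)
  rows 72-79 [x1,x2,x3,x4=1001]: 10001100  (ones: 3)
  rows 80-87 [x1,x2,x3,x4=1010]: 10100011  (ones: 4)
  rows 88-95 [x1,x2,x3,x4=1011]: 10100011  (ones: 4)
  rows 96-103 [x1,x2,x3,x4=1100]: 00000000  (ones: 0)
  rows 104-111 [x1,x2,x3,x4=1101]: 00000000  (ones: 0)
  rows 112-119 [x1,x2,x3,x4=1110]: 00000000  (ones: 0)
  rows 120-127 [x1,x2,x3,x4=1111]: 00000000  (ones: 0)
Satisfying assignments = 0+6+4+4+0+0+0+0+0+3+4+4+0+0+0+0 = 25

25


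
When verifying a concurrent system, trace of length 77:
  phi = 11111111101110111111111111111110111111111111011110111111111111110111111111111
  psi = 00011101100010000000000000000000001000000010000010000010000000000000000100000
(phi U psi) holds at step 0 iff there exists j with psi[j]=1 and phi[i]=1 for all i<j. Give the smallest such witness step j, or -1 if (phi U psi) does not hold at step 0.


(phi U psi) at 0: need smallest j with psi[j]=1 and phi[i]=1 for all i in [0,j).
Scan from step 0:
  step 0: phi=1, psi=0 -> continue
  step 1: phi=1, psi=0 -> continue
  step 2: phi=1, psi=0 -> continue
  step 3: psi=1 and phi held for [0,3) -> witness found
Witness step = 3

3


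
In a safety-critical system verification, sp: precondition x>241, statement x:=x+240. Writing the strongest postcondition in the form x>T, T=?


Formula: sp(P, x:=E) = exists old_x. (x = E[old_x/x]) AND P[old_x/x] (old_x is the value of x before the assignment; eliminate old_x by solving x = E[old_x/x] for old_x)
Step 1: Precondition P: x>241, i.e. old_x > 241
Step 2: Assignment gives x = old_x + 240, so old_x = x - 240
Step 3: Substitute into P: x - 240 > 241
Step 4: Simplify: x > 241+240 = 481

481


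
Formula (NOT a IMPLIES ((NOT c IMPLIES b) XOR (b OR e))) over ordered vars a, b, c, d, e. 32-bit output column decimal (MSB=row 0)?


Formula: (NOT a IMPLIES ((NOT c IMPLIES b) XOR (b OR e))) over a, b, c, d, e (32 rows)
Evaluate each row (bits = a,b,c,d,e, MSB first):
  row 0 [00000]: (NOT 0 IMPLIES ((NOT 0 IMPLIES 0) XOR (0 OR 0))) -> 0
  row 1 [00001]: (NOT 0 IMPLIES ((NOT 0 IMPLIES 0) XOR (0 OR 1))) -> 1
  row 2 [00010]: (NOT 0 IMPLIES ((NOT 0 IMPLIES 0) XOR (0 OR 0))) -> 0
  row 3 [00011]: (NOT 0 IMPLIES ((NOT 0 IMPLIES 0) XOR (0 OR 1))) -> 1
  row 4 [00100]: (NOT 0 IMPLIES ((NOT 1 IMPLIES 0) XOR (0 OR 0))) -> 1
  row 5 [00101]: (NOT 0 IMPLIES ((NOT 1 IMPLIES 0) XOR (0 OR 1))) -> 0
  row 6 [00110]: (NOT 0 IMPLIES ((NOT 1 IMPLIES 0) XOR (0 OR 0))) -> 1
  row 7 [00111]: (NOT 0 IMPLIES ((NOT 1 IMPLIES 0) XOR (0 OR 1))) -> 0
  row 8 [01000]: (NOT 0 IMPLIES ((NOT 0 IMPLIES 1) XOR (1 OR 0))) -> 0
  row 9 [01001]: (NOT 0 IMPLIES ((NOT 0 IMPLIES 1) XOR (1 OR 1))) -> 0
  row 10 [01010]: (NOT 0 IMPLIES ((NOT 0 IMPLIES 1) XOR (1 OR 0))) -> 0
  row 11 [01011]: (NOT 0 IMPLIES ((NOT 0 IMPLIES 1) XOR (1 OR 1))) -> 0
  row 12 [01100]: (NOT 0 IMPLIES ((NOT 1 IMPLIES 1) XOR (1 OR 0))) -> 0
  row 13 [01101]: (NOT 0 IMPLIES ((NOT 1 IMPLIES 1) XOR (1 OR 1))) -> 0
  row 14 [01110]: (NOT 0 IMPLIES ((NOT 1 IMPLIES 1) XOR (1 OR 0))) -> 0
  row 15 [01111]: (NOT 0 IMPLIES ((NOT 1 IMPLIES 1) XOR (1 OR 1))) -> 0
  row 16 [10000]: (NOT 1 IMPLIES ((NOT 0 IMPLIES 0) XOR (0 OR 0))) -> 1
  row 17 [10001]: (NOT 1 IMPLIES ((NOT 0 IMPLIES 0) XOR (0 OR 1))) -> 1
  row 18 [10010]: (NOT 1 IMPLIES ((NOT 0 IMPLIES 0) XOR (0 OR 0))) -> 1
  row 19 [10011]: (NOT 1 IMPLIES ((NOT 0 IMPLIES 0) XOR (0 OR 1))) -> 1
  row 20 [10100]: (NOT 1 IMPLIES ((NOT 1 IMPLIES 0) XOR (0 OR 0))) -> 1
  row 21 [10101]: (NOT 1 IMPLIES ((NOT 1 IMPLIES 0) XOR (0 OR 1))) -> 1
  row 22 [10110]: (NOT 1 IMPLIES ((NOT 1 IMPLIES 0) XOR (0 OR 0))) -> 1
  row 23 [10111]: (NOT 1 IMPLIES ((NOT 1 IMPLIES 0) XOR (0 OR 1))) -> 1
  row 24 [11000]: (NOT 1 IMPLIES ((NOT 0 IMPLIES 1) XOR (1 OR 0))) -> 1
  row 25 [11001]: (NOT 1 IMPLIES ((NOT 0 IMPLIES 1) XOR (1 OR 1))) -> 1
  row 26 [11010]: (NOT 1 IMPLIES ((NOT 0 IMPLIES 1) XOR (1 OR 0))) -> 1
  row 27 [11011]: (NOT 1 IMPLIES ((NOT 0 IMPLIES 1) XOR (1 OR 1))) -> 1
  row 28 [11100]: (NOT 1 IMPLIES ((NOT 1 IMPLIES 1) XOR (1 OR 0))) -> 1
  row 29 [11101]: (NOT 1 IMPLIES ((NOT 1 IMPLIES 1) XOR (1 OR 1))) -> 1
  row 30 [11110]: (NOT 1 IMPLIES ((NOT 1 IMPLIES 1) XOR (1 OR 0))) -> 1
  row 31 [11111]: (NOT 1 IMPLIES ((NOT 1 IMPLIES 1) XOR (1 OR 1))) -> 1
Full result column, 4 rows per line (a,b,c fixed per line; d,e runs 00..11 left to right):
  rows 0-3 [a,b,c=000]: 0101  = hex 5
  rows 4-7 [a,b,c=001]: 1010  = hex A
  rows 8-11 [a,b,c=010]: 0000  = hex 0
  rows 12-15 [a,b,c=011]: 0000  = hex 0
  rows 16-19 [a,b,c=100]: 1111  = hex F
  rows 20-23 [a,b,c=101]: 1111  = hex F
  rows 24-27 [a,b,c=110]: 1111  = hex F
  rows 28-31 [a,b,c=111]: 1111  = hex F
Output column (row 0 .. row 31) = 01011010000000001111111111111111
Output column grouped in 4s = 0101 1010 0000 0000 1111 1111 1111 1111 = 0x5A00FFFF
Convert to decimal digit by digit (value = value*16 + digit):
  5 -> 5
  5*16 + 10 (A) = 90
  90*16 + 0 = 1440
  1440*16 + 0 = 23040
  23040*16 + 15 (F) = 368655
  368655*16 + 15 (F) = 5898495
  5898495*16 + 15 (F) = 94375935
  94375935*16 + 15 (F) = 1510014975
Decimal = 1510014975

1510014975


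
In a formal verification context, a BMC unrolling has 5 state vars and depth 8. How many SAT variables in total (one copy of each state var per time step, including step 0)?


BMC unrolls to depth k, creating one copy of each state var for steps 0..k.
Step count = 8 + 1 = 9 (steps 0 through 8)
Vars per step = 5
Total = 5 * 9 = 45

45


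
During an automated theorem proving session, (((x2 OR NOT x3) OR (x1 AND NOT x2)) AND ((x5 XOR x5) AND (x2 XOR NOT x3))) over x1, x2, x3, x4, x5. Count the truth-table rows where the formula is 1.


Formula: (((x2 OR NOT x3) OR (x1 AND NOT x2)) AND ((x5 XOR x5) AND (x2 XOR NOT x3))) over 5 vars (32 rows)
Evaluate each row (x1, x2, x3, x4, x5 as bits, MSB first):
  row 0 [00000]: (((0 OR NOT 0) OR (0 AND NOT 0)) AND ((0 XOR 0) AND (0 XOR NOT 0))) -> 0
  row 1 [00001]: (((0 OR NOT 0) OR (0 AND NOT 0)) AND ((1 XOR 1) AND (0 XOR NOT 0))) -> 0
  row 2 [00010]: (((0 OR NOT 0) OR (0 AND NOT 0)) AND ((0 XOR 0) AND (0 XOR NOT 0))) -> 0
  row 3 [00011]: (((0 OR NOT 0) OR (0 AND NOT 0)) AND ((1 XOR 1) AND (0 XOR NOT 0))) -> 0
  row 4 [00100]: (((0 OR NOT 1) OR (0 AND NOT 0)) AND ((0 XOR 0) AND (0 XOR NOT 1))) -> 0
  row 5 [00101]: (((0 OR NOT 1) OR (0 AND NOT 0)) AND ((1 XOR 1) AND (0 XOR NOT 1))) -> 0
  row 6 [00110]: (((0 OR NOT 1) OR (0 AND NOT 0)) AND ((0 XOR 0) AND (0 XOR NOT 1))) -> 0
  row 7 [00111]: (((0 OR NOT 1) OR (0 AND NOT 0)) AND ((1 XOR 1) AND (0 XOR NOT 1))) -> 0
  row 8 [01000]: (((1 OR NOT 0) OR (0 AND NOT 1)) AND ((0 XOR 0) AND (1 XOR NOT 0))) -> 0
  row 9 [01001]: (((1 OR NOT 0) OR (0 AND NOT 1)) AND ((1 XOR 1) AND (1 XOR NOT 0))) -> 0
  row 10 [01010]: (((1 OR NOT 0) OR (0 AND NOT 1)) AND ((0 XOR 0) AND (1 XOR NOT 0))) -> 0
  row 11 [01011]: (((1 OR NOT 0) OR (0 AND NOT 1)) AND ((1 XOR 1) AND (1 XOR NOT 0))) -> 0
  row 12 [01100]: (((1 OR NOT 1) OR (0 AND NOT 1)) AND ((0 XOR 0) AND (1 XOR NOT 1))) -> 0
  row 13 [01101]: (((1 OR NOT 1) OR (0 AND NOT 1)) AND ((1 XOR 1) AND (1 XOR NOT 1))) -> 0
  row 14 [01110]: (((1 OR NOT 1) OR (0 AND NOT 1)) AND ((0 XOR 0) AND (1 XOR NOT 1))) -> 0
  row 15 [01111]: (((1 OR NOT 1) OR (0 AND NOT 1)) AND ((1 XOR 1) AND (1 XOR NOT 1))) -> 0
  row 16 [10000]: (((0 OR NOT 0) OR (1 AND NOT 0)) AND ((0 XOR 0) AND (0 XOR NOT 0))) -> 0
  row 17 [10001]: (((0 OR NOT 0) OR (1 AND NOT 0)) AND ((1 XOR 1) AND (0 XOR NOT 0))) -> 0
  row 18 [10010]: (((0 OR NOT 0) OR (1 AND NOT 0)) AND ((0 XOR 0) AND (0 XOR NOT 0))) -> 0
  row 19 [10011]: (((0 OR NOT 0) OR (1 AND NOT 0)) AND ((1 XOR 1) AND (0 XOR NOT 0))) -> 0
  row 20 [10100]: (((0 OR NOT 1) OR (1 AND NOT 0)) AND ((0 XOR 0) AND (0 XOR NOT 1))) -> 0
  row 21 [10101]: (((0 OR NOT 1) OR (1 AND NOT 0)) AND ((1 XOR 1) AND (0 XOR NOT 1))) -> 0
  row 22 [10110]: (((0 OR NOT 1) OR (1 AND NOT 0)) AND ((0 XOR 0) AND (0 XOR NOT 1))) -> 0
  row 23 [10111]: (((0 OR NOT 1) OR (1 AND NOT 0)) AND ((1 XOR 1) AND (0 XOR NOT 1))) -> 0
  row 24 [11000]: (((1 OR NOT 0) OR (1 AND NOT 1)) AND ((0 XOR 0) AND (1 XOR NOT 0))) -> 0
  row 25 [11001]: (((1 OR NOT 0) OR (1 AND NOT 1)) AND ((1 XOR 1) AND (1 XOR NOT 0))) -> 0
  row 26 [11010]: (((1 OR NOT 0) OR (1 AND NOT 1)) AND ((0 XOR 0) AND (1 XOR NOT 0))) -> 0
  row 27 [11011]: (((1 OR NOT 0) OR (1 AND NOT 1)) AND ((1 XOR 1) AND (1 XOR NOT 0))) -> 0
  row 28 [11100]: (((1 OR NOT 1) OR (1 AND NOT 1)) AND ((0 XOR 0) AND (1 XOR NOT 1))) -> 0
  row 29 [11101]: (((1 OR NOT 1) OR (1 AND NOT 1)) AND ((1 XOR 1) AND (1 XOR NOT 1))) -> 0
  row 30 [11110]: (((1 OR NOT 1) OR (1 AND NOT 1)) AND ((0 XOR 0) AND (1 XOR NOT 1))) -> 0
  row 31 [11111]: (((1 OR NOT 1) OR (1 AND NOT 1)) AND ((1 XOR 1) AND (1 XOR NOT 1))) -> 0
Full result column, 8 rows per line (x1,x2 fixed per line; x3,x4,x5 runs 000..111 left to right):
  rows 0-7 [x1,x2=00]: 00000000  (ones: 0)
  rows 8-15 [x1,x2=01]: 00000000  (ones: 0)
  rows 16-23 [x1,x2=10]: 00000000  (ones: 0)
  rows 24-31 [x1,x2=11]: 00000000  (ones: 0)
Count of 1-rows = 0+0+0+0 = 0

0


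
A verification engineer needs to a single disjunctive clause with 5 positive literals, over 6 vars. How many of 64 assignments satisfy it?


Step 1: Total=2^6=64
Step 2: Unsat when all 5 false: 2^1=2
Step 3: Sat=64-2=62

62


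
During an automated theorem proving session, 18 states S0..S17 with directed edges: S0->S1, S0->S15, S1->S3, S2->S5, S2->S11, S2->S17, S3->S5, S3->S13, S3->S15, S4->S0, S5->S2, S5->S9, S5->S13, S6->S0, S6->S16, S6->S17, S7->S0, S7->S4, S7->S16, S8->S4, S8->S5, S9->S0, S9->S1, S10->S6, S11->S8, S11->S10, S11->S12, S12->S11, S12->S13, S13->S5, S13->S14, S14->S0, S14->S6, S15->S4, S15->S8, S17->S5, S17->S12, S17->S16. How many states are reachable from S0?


BFS from S0:
  layer 0: {S0}
  layer 1: {S1, S15}
  layer 2: {S3, S4, S8}
  layer 3: {S5, S13}
  layer 4: {S2, S9, S14}
  layer 5: {S6, S11, S17}
  layer 6: {S10, S12, S16}
Reachable set: {S0, S1, S2, S3, S4, S5, S6, S8, S9, S10, S11, S12, S13, S14, S15, S16, S17}
Count = 17

17


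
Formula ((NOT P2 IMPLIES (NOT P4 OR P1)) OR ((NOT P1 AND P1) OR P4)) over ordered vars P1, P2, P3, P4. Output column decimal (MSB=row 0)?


Formula: ((NOT P2 IMPLIES (NOT P4 OR P1)) OR ((NOT P1 AND P1) OR P4)) over P1, P2, P3, P4 (16 rows)
Evaluate each row (bits = P1,P2,P3,P4, MSB first):
  row 0 [0000]: ((NOT 0 IMPLIES (NOT 0 OR 0)) OR ((NOT 0 AND 0) OR 0)) -> 1
  row 1 [0001]: ((NOT 0 IMPLIES (NOT 1 OR 0)) OR ((NOT 0 AND 0) OR 1)) -> 1
  row 2 [0010]: ((NOT 0 IMPLIES (NOT 0 OR 0)) OR ((NOT 0 AND 0) OR 0)) -> 1
  row 3 [0011]: ((NOT 0 IMPLIES (NOT 1 OR 0)) OR ((NOT 0 AND 0) OR 1)) -> 1
  row 4 [0100]: ((NOT 1 IMPLIES (NOT 0 OR 0)) OR ((NOT 0 AND 0) OR 0)) -> 1
  row 5 [0101]: ((NOT 1 IMPLIES (NOT 1 OR 0)) OR ((NOT 0 AND 0) OR 1)) -> 1
  row 6 [0110]: ((NOT 1 IMPLIES (NOT 0 OR 0)) OR ((NOT 0 AND 0) OR 0)) -> 1
  row 7 [0111]: ((NOT 1 IMPLIES (NOT 1 OR 0)) OR ((NOT 0 AND 0) OR 1)) -> 1
  row 8 [1000]: ((NOT 0 IMPLIES (NOT 0 OR 1)) OR ((NOT 1 AND 1) OR 0)) -> 1
  row 9 [1001]: ((NOT 0 IMPLIES (NOT 1 OR 1)) OR ((NOT 1 AND 1) OR 1)) -> 1
  row 10 [1010]: ((NOT 0 IMPLIES (NOT 0 OR 1)) OR ((NOT 1 AND 1) OR 0)) -> 1
  row 11 [1011]: ((NOT 0 IMPLIES (NOT 1 OR 1)) OR ((NOT 1 AND 1) OR 1)) -> 1
  row 12 [1100]: ((NOT 1 IMPLIES (NOT 0 OR 1)) OR ((NOT 1 AND 1) OR 0)) -> 1
  row 13 [1101]: ((NOT 1 IMPLIES (NOT 1 OR 1)) OR ((NOT 1 AND 1) OR 1)) -> 1
  row 14 [1110]: ((NOT 1 IMPLIES (NOT 0 OR 1)) OR ((NOT 1 AND 1) OR 0)) -> 1
  row 15 [1111]: ((NOT 1 IMPLIES (NOT 1 OR 1)) OR ((NOT 1 AND 1) OR 1)) -> 1
Full result column, 4 rows per line (P1,P2 fixed per line; P3,P4 runs 00..11 left to right):
  rows 0-3 [P1,P2=00]: 1111  = hex F
  rows 4-7 [P1,P2=01]: 1111  = hex F
  rows 8-11 [P1,P2=10]: 1111  = hex F
  rows 12-15 [P1,P2=11]: 1111  = hex F
Output column (row 0 .. row 15) = 1111111111111111
Output column grouped in 4s = 1111 1111 1111 1111 = 0xFFFF
Convert to decimal digit by digit (value = value*16 + digit):
  F -> 15
  15*16 + 15 (F) = 255
  255*16 + 15 (F) = 4095
  4095*16 + 15 (F) = 65535
Decimal = 65535

65535


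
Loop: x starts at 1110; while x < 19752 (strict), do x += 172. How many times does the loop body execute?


Step 1: x goes from 1110 toward 19752 by 172; the body runs while x<19752, so iterations = ceil((bound-start)/step)
Step 2: Distance=18642
Step 3: ceil(18642/172)=109

109


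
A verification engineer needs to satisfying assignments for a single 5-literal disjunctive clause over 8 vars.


Step 1: Total=2^8=256
Step 2: Unsat when all 5 false: 2^3=8
Step 3: Sat=256-8=248

248


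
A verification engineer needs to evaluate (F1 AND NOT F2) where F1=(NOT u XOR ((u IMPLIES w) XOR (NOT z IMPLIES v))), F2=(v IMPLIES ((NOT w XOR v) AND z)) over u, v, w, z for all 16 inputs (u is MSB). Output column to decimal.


F1 = (NOT u XOR ((u IMPLIES w) XOR (NOT z IMPLIES v)))
F2 = (v IMPLIES ((NOT w XOR v) AND z))
Counterexample to F1=>F2 is where F1=1 and F2=0.
Evaluate each row (bits = u,v,w,z, MSB first):
  row 0 [0000]: F1=0 F2=1 -> F1&~F2 -> 0
  row 1 [0001]: F1=1 F2=1 -> F1&~F2 -> 0
  row 2 [0010]: F1=0 F2=1 -> F1&~F2 -> 0
  row 3 [0011]: F1=1 F2=1 -> F1&~F2 -> 0
  row 4 [0100]: F1=1 F2=0 -> F1&~F2 -> 1
  row 5 [0101]: F1=1 F2=0 -> F1&~F2 -> 1
  row 6 [0110]: F1=1 F2=0 -> F1&~F2 -> 1
  row 7 [0111]: F1=1 F2=1 -> F1&~F2 -> 0
  row 8 [1000]: F1=0 F2=1 -> F1&~F2 -> 0
  row 9 [1001]: F1=1 F2=1 -> F1&~F2 -> 0
  row 10 [1010]: F1=1 F2=1 -> F1&~F2 -> 0
  row 11 [1011]: F1=0 F2=1 -> F1&~F2 -> 0
  row 12 [1100]: F1=1 F2=0 -> F1&~F2 -> 1
  row 13 [1101]: F1=1 F2=0 -> F1&~F2 -> 1
  row 14 [1110]: F1=0 F2=0 -> F1&~F2 -> 0
  row 15 [1111]: F1=0 F2=1 -> F1&~F2 -> 0
Full result column, 4 rows per line (u,v fixed per line; w,z runs 00..11 left to right):
  rows 0-3 [u,v=00]: 0000  = hex 0
  rows 4-7 [u,v=01]: 1110  = hex E
  rows 8-11 [u,v=10]: 0000  = hex 0
  rows 12-15 [u,v=11]: 1100  = hex C
Counterexample vector (row 0 .. row 15) = 0000111000001100
Output column grouped in 4s = 0000 1110 0000 1100 = 0x0E0C
Convert to decimal digit by digit (value = value*16 + digit):
  0 -> 0
  0*16 + 14 (E) = 14
  14*16 + 0 = 224
  224*16 + 12 (C) = 3596
Decimal = 3596

3596


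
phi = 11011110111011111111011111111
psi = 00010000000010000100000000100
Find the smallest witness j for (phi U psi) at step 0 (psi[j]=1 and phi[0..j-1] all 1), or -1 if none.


(phi U psi) at 0: need smallest j with psi[j]=1 and phi[i]=1 for all i in [0,j).
Scan from step 0:
  step 0: phi=1, psi=0 -> continue
  step 1: phi=1, psi=0 -> continue
  step 2: phi=0 -> phi-prefix broken from here
  step 3: psi=1 but phi already failed -> not a witness
  step 12: psi=1 but phi already failed -> not a witness
  step 17: psi=1 but phi already failed -> not a witness
  step 26: psi=1 but phi already failed -> not a witness
  end of trace: no witness -> -1
Witness step = -1

-1


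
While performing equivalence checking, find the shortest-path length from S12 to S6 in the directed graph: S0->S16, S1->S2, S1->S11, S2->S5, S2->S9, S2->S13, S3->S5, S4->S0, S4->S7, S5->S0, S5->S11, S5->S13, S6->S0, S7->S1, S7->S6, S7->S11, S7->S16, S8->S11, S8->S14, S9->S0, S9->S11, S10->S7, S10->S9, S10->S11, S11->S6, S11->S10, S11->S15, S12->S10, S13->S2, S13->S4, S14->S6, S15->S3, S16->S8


BFS layer-by-layer from S12:
  dist 0: {S12}
  dist 1: {S10}
  dist 2: {S7, S9, S11}
  dist 3: {S0, S1, S6, S15, S16}
  -> S6 reached at distance 3
Shortest path length = 3

3


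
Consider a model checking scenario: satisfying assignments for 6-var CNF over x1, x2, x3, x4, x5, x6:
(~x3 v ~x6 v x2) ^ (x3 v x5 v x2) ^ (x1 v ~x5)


CNF with 3 clauses over 6 vars (64 assignments).
An assignment satisfies CNF iff every clause has >=1 true literal.
Check each row (bits = x1,x2,x3,x4,x5,x6; clause T/F shown):
  row 0 [000000]: clauses=TFT -> 0
  row 1 [000001]: clauses=TFT -> 0
  row 2 [000010]: clauses=TTF -> 0
  row 3 [000011]: clauses=TTF -> 0
  row 4 [000100]: clauses=TFT -> 0
  (every remaining row is evaluated the same way; all 64 results are listed next)
Full result column, 8 rows per line (x1,x2,x3 fixed per line; x4,x5,x6 runs 000..111 left to right):
  rows 0-7 [x1,x2,x3=000]: 00000000  (ones: 0)
  rows 8-15 [x1,x2,x3=001]: 10001000  (ones: 2)
  rows 16-23 [x1,x2,x3=010]: 11001100  (ones: 4)
  rows 24-31 [x1,x2,x3=011]: 11001100  (ones: 4)
  rows 32-39 [x1,x2,x3=100]: 00110011  (ones: 4)
  rows 40-47 [x1,x2,x3=101]: 10101010  (ones: 4)
  rows 48-55 [x1,x2,x3=110]: 11111111  (ones: 8)
  rows 56-63 [x1,x2,x3=111]: 11111111  (ones: 8)
Satisfying assignments = 0+2+4+4+4+4+8+8 = 34

34


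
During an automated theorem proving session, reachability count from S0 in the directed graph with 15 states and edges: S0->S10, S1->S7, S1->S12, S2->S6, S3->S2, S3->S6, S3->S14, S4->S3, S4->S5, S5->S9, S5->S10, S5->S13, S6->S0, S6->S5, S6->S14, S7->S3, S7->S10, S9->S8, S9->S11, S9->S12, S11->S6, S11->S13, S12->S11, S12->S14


BFS from S0:
  layer 0: {S0}
  layer 1: {S10}
Reachable set: {S0, S10}
Count = 2

2


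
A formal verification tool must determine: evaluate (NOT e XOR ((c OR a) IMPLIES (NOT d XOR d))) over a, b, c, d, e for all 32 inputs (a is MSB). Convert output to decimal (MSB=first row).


Formula: (NOT e XOR ((c OR a) IMPLIES (NOT d XOR d))) over a, b, c, d, e (32 rows)
Evaluate each row (bits = a,b,c,d,e, MSB first):
  row 0 [00000]: (NOT 0 XOR ((0 OR 0) IMPLIES (NOT 0 XOR 0))) -> 0
  row 1 [00001]: (NOT 1 XOR ((0 OR 0) IMPLIES (NOT 0 XOR 0))) -> 1
  row 2 [00010]: (NOT 0 XOR ((0 OR 0) IMPLIES (NOT 1 XOR 1))) -> 0
  row 3 [00011]: (NOT 1 XOR ((0 OR 0) IMPLIES (NOT 1 XOR 1))) -> 1
  row 4 [00100]: (NOT 0 XOR ((1 OR 0) IMPLIES (NOT 0 XOR 0))) -> 0
  row 5 [00101]: (NOT 1 XOR ((1 OR 0) IMPLIES (NOT 0 XOR 0))) -> 1
  row 6 [00110]: (NOT 0 XOR ((1 OR 0) IMPLIES (NOT 1 XOR 1))) -> 0
  row 7 [00111]: (NOT 1 XOR ((1 OR 0) IMPLIES (NOT 1 XOR 1))) -> 1
  row 8 [01000]: (NOT 0 XOR ((0 OR 0) IMPLIES (NOT 0 XOR 0))) -> 0
  row 9 [01001]: (NOT 1 XOR ((0 OR 0) IMPLIES (NOT 0 XOR 0))) -> 1
  row 10 [01010]: (NOT 0 XOR ((0 OR 0) IMPLIES (NOT 1 XOR 1))) -> 0
  row 11 [01011]: (NOT 1 XOR ((0 OR 0) IMPLIES (NOT 1 XOR 1))) -> 1
  row 12 [01100]: (NOT 0 XOR ((1 OR 0) IMPLIES (NOT 0 XOR 0))) -> 0
  row 13 [01101]: (NOT 1 XOR ((1 OR 0) IMPLIES (NOT 0 XOR 0))) -> 1
  row 14 [01110]: (NOT 0 XOR ((1 OR 0) IMPLIES (NOT 1 XOR 1))) -> 0
  row 15 [01111]: (NOT 1 XOR ((1 OR 0) IMPLIES (NOT 1 XOR 1))) -> 1
  row 16 [10000]: (NOT 0 XOR ((0 OR 1) IMPLIES (NOT 0 XOR 0))) -> 0
  row 17 [10001]: (NOT 1 XOR ((0 OR 1) IMPLIES (NOT 0 XOR 0))) -> 1
  row 18 [10010]: (NOT 0 XOR ((0 OR 1) IMPLIES (NOT 1 XOR 1))) -> 0
  row 19 [10011]: (NOT 1 XOR ((0 OR 1) IMPLIES (NOT 1 XOR 1))) -> 1
  row 20 [10100]: (NOT 0 XOR ((1 OR 1) IMPLIES (NOT 0 XOR 0))) -> 0
  row 21 [10101]: (NOT 1 XOR ((1 OR 1) IMPLIES (NOT 0 XOR 0))) -> 1
  row 22 [10110]: (NOT 0 XOR ((1 OR 1) IMPLIES (NOT 1 XOR 1))) -> 0
  row 23 [10111]: (NOT 1 XOR ((1 OR 1) IMPLIES (NOT 1 XOR 1))) -> 1
  row 24 [11000]: (NOT 0 XOR ((0 OR 1) IMPLIES (NOT 0 XOR 0))) -> 0
  row 25 [11001]: (NOT 1 XOR ((0 OR 1) IMPLIES (NOT 0 XOR 0))) -> 1
  row 26 [11010]: (NOT 0 XOR ((0 OR 1) IMPLIES (NOT 1 XOR 1))) -> 0
  row 27 [11011]: (NOT 1 XOR ((0 OR 1) IMPLIES (NOT 1 XOR 1))) -> 1
  row 28 [11100]: (NOT 0 XOR ((1 OR 1) IMPLIES (NOT 0 XOR 0))) -> 0
  row 29 [11101]: (NOT 1 XOR ((1 OR 1) IMPLIES (NOT 0 XOR 0))) -> 1
  row 30 [11110]: (NOT 0 XOR ((1 OR 1) IMPLIES (NOT 1 XOR 1))) -> 0
  row 31 [11111]: (NOT 1 XOR ((1 OR 1) IMPLIES (NOT 1 XOR 1))) -> 1
Full result column, 4 rows per line (a,b,c fixed per line; d,e runs 00..11 left to right):
  rows 0-3 [a,b,c=000]: 0101  = hex 5
  rows 4-7 [a,b,c=001]: 0101  = hex 5
  rows 8-11 [a,b,c=010]: 0101  = hex 5
  rows 12-15 [a,b,c=011]: 0101  = hex 5
  rows 16-19 [a,b,c=100]: 0101  = hex 5
  rows 20-23 [a,b,c=101]: 0101  = hex 5
  rows 24-27 [a,b,c=110]: 0101  = hex 5
  rows 28-31 [a,b,c=111]: 0101  = hex 5
Output column (row 0 .. row 31) = 01010101010101010101010101010101
Output column grouped in 4s = 0101 0101 0101 0101 0101 0101 0101 0101 = 0x55555555
Convert to decimal digit by digit (value = value*16 + digit):
  5 -> 5
  5*16 + 5 = 85
  85*16 + 5 = 1365
  1365*16 + 5 = 21845
  21845*16 + 5 = 349525
  349525*16 + 5 = 5592405
  5592405*16 + 5 = 89478485
  89478485*16 + 5 = 1431655765
Decimal = 1431655765

1431655765


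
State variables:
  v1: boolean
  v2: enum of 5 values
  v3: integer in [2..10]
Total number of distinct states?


State space = product of domain sizes of all variables.
Domain sizes:
  v1 (boolean): 2
  v2 (enum of 5 values): 5
  v3 (integer in [2..10]): 9
Product = 2 * 5 * 9 = 90

90


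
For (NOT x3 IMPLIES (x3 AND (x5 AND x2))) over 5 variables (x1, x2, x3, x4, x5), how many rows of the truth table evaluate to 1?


Formula: (NOT x3 IMPLIES (x3 AND (x5 AND x2))) over 5 vars (32 rows)
Evaluate each row (x1, x2, x3, x4, x5 as bits, MSB first):
  row 0 [00000]: (NOT 0 IMPLIES (0 AND (0 AND 0))) -> 0
  row 1 [00001]: (NOT 0 IMPLIES (0 AND (1 AND 0))) -> 0
  row 2 [00010]: (NOT 0 IMPLIES (0 AND (0 AND 0))) -> 0
  row 3 [00011]: (NOT 0 IMPLIES (0 AND (1 AND 0))) -> 0
  row 4 [00100]: (NOT 1 IMPLIES (1 AND (0 AND 0))) -> 1
  row 5 [00101]: (NOT 1 IMPLIES (1 AND (1 AND 0))) -> 1
  row 6 [00110]: (NOT 1 IMPLIES (1 AND (0 AND 0))) -> 1
  row 7 [00111]: (NOT 1 IMPLIES (1 AND (1 AND 0))) -> 1
  row 8 [01000]: (NOT 0 IMPLIES (0 AND (0 AND 1))) -> 0
  row 9 [01001]: (NOT 0 IMPLIES (0 AND (1 AND 1))) -> 0
  row 10 [01010]: (NOT 0 IMPLIES (0 AND (0 AND 1))) -> 0
  row 11 [01011]: (NOT 0 IMPLIES (0 AND (1 AND 1))) -> 0
  row 12 [01100]: (NOT 1 IMPLIES (1 AND (0 AND 1))) -> 1
  row 13 [01101]: (NOT 1 IMPLIES (1 AND (1 AND 1))) -> 1
  row 14 [01110]: (NOT 1 IMPLIES (1 AND (0 AND 1))) -> 1
  row 15 [01111]: (NOT 1 IMPLIES (1 AND (1 AND 1))) -> 1
  row 16 [10000]: (NOT 0 IMPLIES (0 AND (0 AND 0))) -> 0
  row 17 [10001]: (NOT 0 IMPLIES (0 AND (1 AND 0))) -> 0
  row 18 [10010]: (NOT 0 IMPLIES (0 AND (0 AND 0))) -> 0
  row 19 [10011]: (NOT 0 IMPLIES (0 AND (1 AND 0))) -> 0
  row 20 [10100]: (NOT 1 IMPLIES (1 AND (0 AND 0))) -> 1
  row 21 [10101]: (NOT 1 IMPLIES (1 AND (1 AND 0))) -> 1
  row 22 [10110]: (NOT 1 IMPLIES (1 AND (0 AND 0))) -> 1
  row 23 [10111]: (NOT 1 IMPLIES (1 AND (1 AND 0))) -> 1
  row 24 [11000]: (NOT 0 IMPLIES (0 AND (0 AND 1))) -> 0
  row 25 [11001]: (NOT 0 IMPLIES (0 AND (1 AND 1))) -> 0
  row 26 [11010]: (NOT 0 IMPLIES (0 AND (0 AND 1))) -> 0
  row 27 [11011]: (NOT 0 IMPLIES (0 AND (1 AND 1))) -> 0
  row 28 [11100]: (NOT 1 IMPLIES (1 AND (0 AND 1))) -> 1
  row 29 [11101]: (NOT 1 IMPLIES (1 AND (1 AND 1))) -> 1
  row 30 [11110]: (NOT 1 IMPLIES (1 AND (0 AND 1))) -> 1
  row 31 [11111]: (NOT 1 IMPLIES (1 AND (1 AND 1))) -> 1
Full result column, 8 rows per line (x1,x2 fixed per line; x3,x4,x5 runs 000..111 left to right):
  rows 0-7 [x1,x2=00]: 00001111  (ones: 4)
  rows 8-15 [x1,x2=01]: 00001111  (ones: 4)
  rows 16-23 [x1,x2=10]: 00001111  (ones: 4)
  rows 24-31 [x1,x2=11]: 00001111  (ones: 4)
Count of 1-rows = 4+4+4+4 = 16

16
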